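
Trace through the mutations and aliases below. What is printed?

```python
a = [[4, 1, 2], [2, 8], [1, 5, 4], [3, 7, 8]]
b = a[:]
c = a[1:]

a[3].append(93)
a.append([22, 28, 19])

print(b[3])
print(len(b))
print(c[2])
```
[3, 7, 8, 93]
4
[3, 7, 8, 93]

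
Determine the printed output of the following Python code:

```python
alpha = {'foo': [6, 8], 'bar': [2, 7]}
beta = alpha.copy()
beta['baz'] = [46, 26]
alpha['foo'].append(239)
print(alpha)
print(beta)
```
{'foo': [6, 8, 239], 'bar': [2, 7]}
{'foo': [6, 8, 239], 'bar': [2, 7], 'baz': [46, 26]}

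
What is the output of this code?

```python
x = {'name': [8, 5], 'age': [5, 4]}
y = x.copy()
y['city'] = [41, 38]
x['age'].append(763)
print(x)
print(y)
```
{'name': [8, 5], 'age': [5, 4, 763]}
{'name': [8, 5], 'age': [5, 4, 763], 'city': [41, 38]}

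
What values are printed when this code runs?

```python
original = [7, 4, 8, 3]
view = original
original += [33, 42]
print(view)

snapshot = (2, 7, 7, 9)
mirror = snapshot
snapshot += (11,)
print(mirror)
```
[7, 4, 8, 3, 33, 42]
(2, 7, 7, 9)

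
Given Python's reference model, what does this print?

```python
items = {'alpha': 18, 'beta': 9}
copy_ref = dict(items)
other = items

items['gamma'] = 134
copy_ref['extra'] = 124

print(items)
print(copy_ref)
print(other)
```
{'alpha': 18, 'beta': 9, 'gamma': 134}
{'alpha': 18, 'beta': 9, 'extra': 124}
{'alpha': 18, 'beta': 9, 'gamma': 134}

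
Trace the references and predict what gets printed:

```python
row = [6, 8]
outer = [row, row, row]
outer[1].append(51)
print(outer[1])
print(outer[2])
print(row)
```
[6, 8, 51]
[6, 8, 51]
[6, 8, 51]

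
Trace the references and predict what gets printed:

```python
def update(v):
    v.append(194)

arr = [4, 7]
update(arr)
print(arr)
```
[4, 7, 194]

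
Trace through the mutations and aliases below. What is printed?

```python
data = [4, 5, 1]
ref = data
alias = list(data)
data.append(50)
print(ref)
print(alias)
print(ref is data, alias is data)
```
[4, 5, 1, 50]
[4, 5, 1]
True False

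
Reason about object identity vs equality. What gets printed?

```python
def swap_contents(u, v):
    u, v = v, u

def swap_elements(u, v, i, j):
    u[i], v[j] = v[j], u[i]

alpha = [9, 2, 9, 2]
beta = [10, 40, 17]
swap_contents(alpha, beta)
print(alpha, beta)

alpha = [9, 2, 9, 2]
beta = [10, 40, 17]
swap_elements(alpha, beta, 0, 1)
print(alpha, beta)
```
[9, 2, 9, 2] [10, 40, 17]
[40, 2, 9, 2] [10, 9, 17]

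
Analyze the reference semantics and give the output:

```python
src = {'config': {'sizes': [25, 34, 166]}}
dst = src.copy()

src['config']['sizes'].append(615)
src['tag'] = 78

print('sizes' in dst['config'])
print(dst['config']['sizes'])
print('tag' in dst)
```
True
[25, 34, 166, 615]
False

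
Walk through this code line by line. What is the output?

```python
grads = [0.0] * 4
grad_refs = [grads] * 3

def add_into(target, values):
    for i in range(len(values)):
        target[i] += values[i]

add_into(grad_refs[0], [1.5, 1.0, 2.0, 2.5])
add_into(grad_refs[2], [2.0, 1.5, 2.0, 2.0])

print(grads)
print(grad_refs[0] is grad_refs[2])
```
[3.5, 2.5, 4.0, 4.5]
True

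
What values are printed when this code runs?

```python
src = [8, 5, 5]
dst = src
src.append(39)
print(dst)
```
[8, 5, 5, 39]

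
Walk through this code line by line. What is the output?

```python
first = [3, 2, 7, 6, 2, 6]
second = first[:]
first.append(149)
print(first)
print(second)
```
[3, 2, 7, 6, 2, 6, 149]
[3, 2, 7, 6, 2, 6]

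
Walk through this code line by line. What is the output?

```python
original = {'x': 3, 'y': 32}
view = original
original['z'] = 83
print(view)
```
{'x': 3, 'y': 32, 'z': 83}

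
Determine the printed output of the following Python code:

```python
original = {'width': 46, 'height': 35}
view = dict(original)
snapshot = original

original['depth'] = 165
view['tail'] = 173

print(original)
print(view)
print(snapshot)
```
{'width': 46, 'height': 35, 'depth': 165}
{'width': 46, 'height': 35, 'tail': 173}
{'width': 46, 'height': 35, 'depth': 165}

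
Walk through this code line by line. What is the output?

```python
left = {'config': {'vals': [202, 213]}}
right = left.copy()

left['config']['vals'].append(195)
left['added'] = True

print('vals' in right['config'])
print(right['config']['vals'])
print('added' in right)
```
True
[202, 213, 195]
False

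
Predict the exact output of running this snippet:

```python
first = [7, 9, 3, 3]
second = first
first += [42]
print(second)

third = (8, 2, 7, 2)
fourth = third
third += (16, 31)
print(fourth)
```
[7, 9, 3, 3, 42]
(8, 2, 7, 2)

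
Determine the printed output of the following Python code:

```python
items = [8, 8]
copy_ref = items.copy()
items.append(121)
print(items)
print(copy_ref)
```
[8, 8, 121]
[8, 8]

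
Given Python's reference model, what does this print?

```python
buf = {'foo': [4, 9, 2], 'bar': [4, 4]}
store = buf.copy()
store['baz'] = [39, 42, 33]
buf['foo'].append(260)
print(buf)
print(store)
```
{'foo': [4, 9, 2, 260], 'bar': [4, 4]}
{'foo': [4, 9, 2, 260], 'bar': [4, 4], 'baz': [39, 42, 33]}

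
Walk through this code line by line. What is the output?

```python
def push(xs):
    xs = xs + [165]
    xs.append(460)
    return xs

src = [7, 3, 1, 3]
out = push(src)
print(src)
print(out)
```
[7, 3, 1, 3]
[7, 3, 1, 3, 165, 460]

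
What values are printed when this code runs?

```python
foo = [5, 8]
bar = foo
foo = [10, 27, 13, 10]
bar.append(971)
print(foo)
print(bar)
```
[10, 27, 13, 10]
[5, 8, 971]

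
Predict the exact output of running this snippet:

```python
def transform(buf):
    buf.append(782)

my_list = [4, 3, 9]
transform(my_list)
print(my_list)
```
[4, 3, 9, 782]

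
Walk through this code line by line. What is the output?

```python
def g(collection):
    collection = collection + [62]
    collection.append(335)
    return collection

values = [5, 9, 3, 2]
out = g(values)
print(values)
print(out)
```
[5, 9, 3, 2]
[5, 9, 3, 2, 62, 335]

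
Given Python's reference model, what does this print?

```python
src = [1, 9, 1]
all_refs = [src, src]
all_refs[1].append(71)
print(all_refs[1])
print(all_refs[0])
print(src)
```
[1, 9, 1, 71]
[1, 9, 1, 71]
[1, 9, 1, 71]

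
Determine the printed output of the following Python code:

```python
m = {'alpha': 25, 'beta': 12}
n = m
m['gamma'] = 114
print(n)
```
{'alpha': 25, 'beta': 12, 'gamma': 114}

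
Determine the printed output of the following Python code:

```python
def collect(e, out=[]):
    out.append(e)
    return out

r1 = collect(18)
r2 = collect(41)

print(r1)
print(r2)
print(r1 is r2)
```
[18, 41]
[18, 41]
True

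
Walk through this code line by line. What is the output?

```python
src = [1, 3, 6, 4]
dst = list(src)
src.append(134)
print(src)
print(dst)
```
[1, 3, 6, 4, 134]
[1, 3, 6, 4]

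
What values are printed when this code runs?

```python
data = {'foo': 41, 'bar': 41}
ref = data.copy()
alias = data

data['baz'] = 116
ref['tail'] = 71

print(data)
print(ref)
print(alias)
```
{'foo': 41, 'bar': 41, 'baz': 116}
{'foo': 41, 'bar': 41, 'tail': 71}
{'foo': 41, 'bar': 41, 'baz': 116}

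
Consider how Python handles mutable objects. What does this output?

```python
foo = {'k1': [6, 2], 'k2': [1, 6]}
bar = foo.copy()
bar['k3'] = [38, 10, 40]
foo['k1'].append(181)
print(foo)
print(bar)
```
{'k1': [6, 2, 181], 'k2': [1, 6]}
{'k1': [6, 2, 181], 'k2': [1, 6], 'k3': [38, 10, 40]}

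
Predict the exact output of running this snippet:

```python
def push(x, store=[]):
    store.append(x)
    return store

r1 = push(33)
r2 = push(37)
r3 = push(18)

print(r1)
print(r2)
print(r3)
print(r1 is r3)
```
[33, 37, 18]
[33, 37, 18]
[33, 37, 18]
True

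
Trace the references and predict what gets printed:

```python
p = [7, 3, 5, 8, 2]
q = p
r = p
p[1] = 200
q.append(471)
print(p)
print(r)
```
[7, 200, 5, 8, 2, 471]
[7, 200, 5, 8, 2, 471]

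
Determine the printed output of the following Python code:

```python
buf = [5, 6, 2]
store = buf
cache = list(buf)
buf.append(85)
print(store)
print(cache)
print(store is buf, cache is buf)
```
[5, 6, 2, 85]
[5, 6, 2]
True False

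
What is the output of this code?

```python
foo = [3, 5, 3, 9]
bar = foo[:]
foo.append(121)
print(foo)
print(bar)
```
[3, 5, 3, 9, 121]
[3, 5, 3, 9]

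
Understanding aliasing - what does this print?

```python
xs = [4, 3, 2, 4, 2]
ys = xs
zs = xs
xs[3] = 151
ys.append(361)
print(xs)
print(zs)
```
[4, 3, 2, 151, 2, 361]
[4, 3, 2, 151, 2, 361]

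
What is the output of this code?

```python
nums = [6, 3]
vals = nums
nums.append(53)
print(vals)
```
[6, 3, 53]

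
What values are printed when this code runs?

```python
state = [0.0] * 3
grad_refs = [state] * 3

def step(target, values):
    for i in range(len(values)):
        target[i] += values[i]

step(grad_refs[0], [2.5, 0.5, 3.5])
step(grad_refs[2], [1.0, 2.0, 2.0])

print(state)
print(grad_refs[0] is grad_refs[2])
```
[3.5, 2.5, 5.5]
True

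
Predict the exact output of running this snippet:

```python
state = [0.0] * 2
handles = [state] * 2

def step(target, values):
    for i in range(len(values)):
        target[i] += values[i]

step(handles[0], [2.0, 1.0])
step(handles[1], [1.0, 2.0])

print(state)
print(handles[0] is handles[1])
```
[3.0, 3.0]
True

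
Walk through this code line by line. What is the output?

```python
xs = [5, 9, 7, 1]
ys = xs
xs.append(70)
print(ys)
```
[5, 9, 7, 1, 70]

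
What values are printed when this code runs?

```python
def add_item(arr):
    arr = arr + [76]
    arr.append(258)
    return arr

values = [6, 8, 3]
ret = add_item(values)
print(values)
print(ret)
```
[6, 8, 3]
[6, 8, 3, 76, 258]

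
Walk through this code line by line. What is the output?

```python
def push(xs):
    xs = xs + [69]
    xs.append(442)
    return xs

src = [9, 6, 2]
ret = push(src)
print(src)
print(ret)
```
[9, 6, 2]
[9, 6, 2, 69, 442]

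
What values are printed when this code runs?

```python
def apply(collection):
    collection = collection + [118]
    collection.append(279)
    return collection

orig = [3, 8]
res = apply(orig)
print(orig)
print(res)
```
[3, 8]
[3, 8, 118, 279]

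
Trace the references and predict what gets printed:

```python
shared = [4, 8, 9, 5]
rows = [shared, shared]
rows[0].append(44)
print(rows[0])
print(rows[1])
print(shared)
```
[4, 8, 9, 5, 44]
[4, 8, 9, 5, 44]
[4, 8, 9, 5, 44]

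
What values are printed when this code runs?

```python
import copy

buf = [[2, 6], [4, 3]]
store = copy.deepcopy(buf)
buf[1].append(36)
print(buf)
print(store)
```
[[2, 6], [4, 3, 36]]
[[2, 6], [4, 3]]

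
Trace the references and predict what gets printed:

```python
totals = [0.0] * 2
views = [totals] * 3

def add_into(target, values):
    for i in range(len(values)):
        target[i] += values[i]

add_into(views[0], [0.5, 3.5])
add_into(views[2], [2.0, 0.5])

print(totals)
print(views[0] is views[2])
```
[2.5, 4.0]
True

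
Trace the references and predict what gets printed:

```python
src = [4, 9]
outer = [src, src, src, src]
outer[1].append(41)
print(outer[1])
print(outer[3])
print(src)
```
[4, 9, 41]
[4, 9, 41]
[4, 9, 41]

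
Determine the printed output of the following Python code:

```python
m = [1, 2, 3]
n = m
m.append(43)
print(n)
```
[1, 2, 3, 43]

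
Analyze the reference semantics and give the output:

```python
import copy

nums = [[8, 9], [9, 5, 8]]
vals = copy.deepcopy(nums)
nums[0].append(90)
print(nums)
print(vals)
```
[[8, 9, 90], [9, 5, 8]]
[[8, 9], [9, 5, 8]]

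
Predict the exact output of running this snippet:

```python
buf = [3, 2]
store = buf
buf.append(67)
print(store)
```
[3, 2, 67]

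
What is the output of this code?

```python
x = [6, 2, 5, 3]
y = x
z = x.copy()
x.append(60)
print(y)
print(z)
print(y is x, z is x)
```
[6, 2, 5, 3, 60]
[6, 2, 5, 3]
True False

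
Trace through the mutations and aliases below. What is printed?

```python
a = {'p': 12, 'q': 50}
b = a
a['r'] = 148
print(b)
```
{'p': 12, 'q': 50, 'r': 148}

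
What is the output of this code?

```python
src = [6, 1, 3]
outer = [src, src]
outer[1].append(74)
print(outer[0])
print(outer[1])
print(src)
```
[6, 1, 3, 74]
[6, 1, 3, 74]
[6, 1, 3, 74]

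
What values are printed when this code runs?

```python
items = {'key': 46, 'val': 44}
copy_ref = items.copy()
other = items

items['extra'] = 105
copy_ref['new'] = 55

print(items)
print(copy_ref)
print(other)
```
{'key': 46, 'val': 44, 'extra': 105}
{'key': 46, 'val': 44, 'new': 55}
{'key': 46, 'val': 44, 'extra': 105}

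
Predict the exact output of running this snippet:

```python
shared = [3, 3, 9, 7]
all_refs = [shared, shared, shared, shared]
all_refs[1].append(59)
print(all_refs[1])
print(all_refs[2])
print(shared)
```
[3, 3, 9, 7, 59]
[3, 3, 9, 7, 59]
[3, 3, 9, 7, 59]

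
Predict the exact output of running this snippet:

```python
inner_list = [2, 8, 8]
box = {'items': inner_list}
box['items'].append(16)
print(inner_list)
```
[2, 8, 8, 16]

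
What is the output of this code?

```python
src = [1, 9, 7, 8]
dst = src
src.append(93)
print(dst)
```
[1, 9, 7, 8, 93]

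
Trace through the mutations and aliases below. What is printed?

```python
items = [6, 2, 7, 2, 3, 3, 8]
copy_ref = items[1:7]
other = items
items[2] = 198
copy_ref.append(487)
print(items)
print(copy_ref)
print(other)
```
[6, 2, 198, 2, 3, 3, 8]
[2, 7, 2, 3, 3, 8, 487]
[6, 2, 198, 2, 3, 3, 8]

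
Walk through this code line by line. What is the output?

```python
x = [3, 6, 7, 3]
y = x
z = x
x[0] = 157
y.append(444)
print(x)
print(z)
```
[157, 6, 7, 3, 444]
[157, 6, 7, 3, 444]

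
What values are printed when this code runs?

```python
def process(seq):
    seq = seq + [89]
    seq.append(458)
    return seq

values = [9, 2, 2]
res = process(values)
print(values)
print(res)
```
[9, 2, 2]
[9, 2, 2, 89, 458]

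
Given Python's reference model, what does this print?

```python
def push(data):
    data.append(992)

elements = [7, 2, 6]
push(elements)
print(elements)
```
[7, 2, 6, 992]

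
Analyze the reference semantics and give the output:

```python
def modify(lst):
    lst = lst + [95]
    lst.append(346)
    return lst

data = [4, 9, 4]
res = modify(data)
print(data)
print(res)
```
[4, 9, 4]
[4, 9, 4, 95, 346]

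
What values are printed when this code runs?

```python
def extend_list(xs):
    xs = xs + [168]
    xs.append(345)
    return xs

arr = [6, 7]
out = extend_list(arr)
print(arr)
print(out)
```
[6, 7]
[6, 7, 168, 345]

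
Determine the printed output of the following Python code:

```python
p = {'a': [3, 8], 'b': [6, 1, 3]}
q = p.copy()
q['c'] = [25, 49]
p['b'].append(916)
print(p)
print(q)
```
{'a': [3, 8], 'b': [6, 1, 3, 916]}
{'a': [3, 8], 'b': [6, 1, 3, 916], 'c': [25, 49]}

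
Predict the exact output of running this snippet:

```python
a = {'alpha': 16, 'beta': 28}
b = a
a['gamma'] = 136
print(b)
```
{'alpha': 16, 'beta': 28, 'gamma': 136}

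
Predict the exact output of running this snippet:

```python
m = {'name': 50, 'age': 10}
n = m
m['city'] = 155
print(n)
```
{'name': 50, 'age': 10, 'city': 155}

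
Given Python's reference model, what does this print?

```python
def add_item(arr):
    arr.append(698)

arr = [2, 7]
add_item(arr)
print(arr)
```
[2, 7, 698]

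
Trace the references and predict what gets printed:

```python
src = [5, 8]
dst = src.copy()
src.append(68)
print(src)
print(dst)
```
[5, 8, 68]
[5, 8]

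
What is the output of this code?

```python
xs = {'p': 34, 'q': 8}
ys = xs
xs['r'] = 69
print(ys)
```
{'p': 34, 'q': 8, 'r': 69}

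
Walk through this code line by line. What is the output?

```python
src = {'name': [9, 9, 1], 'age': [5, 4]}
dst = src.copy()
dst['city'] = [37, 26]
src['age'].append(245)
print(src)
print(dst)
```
{'name': [9, 9, 1], 'age': [5, 4, 245]}
{'name': [9, 9, 1], 'age': [5, 4, 245], 'city': [37, 26]}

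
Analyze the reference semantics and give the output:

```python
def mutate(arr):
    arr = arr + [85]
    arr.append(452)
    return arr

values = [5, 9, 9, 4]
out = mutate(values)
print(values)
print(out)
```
[5, 9, 9, 4]
[5, 9, 9, 4, 85, 452]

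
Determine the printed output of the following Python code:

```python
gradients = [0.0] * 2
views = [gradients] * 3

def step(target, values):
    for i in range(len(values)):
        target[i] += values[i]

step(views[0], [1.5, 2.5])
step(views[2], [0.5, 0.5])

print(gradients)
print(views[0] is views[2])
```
[2.0, 3.0]
True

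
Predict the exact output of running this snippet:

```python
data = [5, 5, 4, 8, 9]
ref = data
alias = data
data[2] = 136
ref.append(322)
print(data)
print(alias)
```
[5, 5, 136, 8, 9, 322]
[5, 5, 136, 8, 9, 322]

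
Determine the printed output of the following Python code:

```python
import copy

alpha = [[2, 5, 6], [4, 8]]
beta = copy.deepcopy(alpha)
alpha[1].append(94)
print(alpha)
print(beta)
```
[[2, 5, 6], [4, 8, 94]]
[[2, 5, 6], [4, 8]]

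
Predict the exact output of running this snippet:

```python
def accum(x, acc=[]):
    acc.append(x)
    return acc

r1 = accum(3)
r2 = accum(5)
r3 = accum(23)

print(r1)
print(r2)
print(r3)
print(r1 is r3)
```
[3, 5, 23]
[3, 5, 23]
[3, 5, 23]
True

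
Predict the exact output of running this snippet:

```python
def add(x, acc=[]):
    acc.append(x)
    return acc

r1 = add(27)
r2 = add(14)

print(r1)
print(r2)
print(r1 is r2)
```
[27, 14]
[27, 14]
True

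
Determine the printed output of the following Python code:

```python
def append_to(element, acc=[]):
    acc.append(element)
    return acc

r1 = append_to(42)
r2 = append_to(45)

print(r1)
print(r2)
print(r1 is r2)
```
[42, 45]
[42, 45]
True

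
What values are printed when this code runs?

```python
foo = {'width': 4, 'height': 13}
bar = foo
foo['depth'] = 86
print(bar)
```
{'width': 4, 'height': 13, 'depth': 86}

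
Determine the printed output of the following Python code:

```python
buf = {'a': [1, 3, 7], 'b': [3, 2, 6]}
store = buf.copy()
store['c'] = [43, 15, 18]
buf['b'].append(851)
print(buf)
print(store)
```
{'a': [1, 3, 7], 'b': [3, 2, 6, 851]}
{'a': [1, 3, 7], 'b': [3, 2, 6, 851], 'c': [43, 15, 18]}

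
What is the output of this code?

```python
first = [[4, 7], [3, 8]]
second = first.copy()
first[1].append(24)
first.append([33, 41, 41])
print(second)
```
[[4, 7], [3, 8, 24]]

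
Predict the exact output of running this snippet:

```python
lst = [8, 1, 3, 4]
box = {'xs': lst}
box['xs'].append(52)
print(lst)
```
[8, 1, 3, 4, 52]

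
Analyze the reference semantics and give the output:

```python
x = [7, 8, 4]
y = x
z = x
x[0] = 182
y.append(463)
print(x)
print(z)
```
[182, 8, 4, 463]
[182, 8, 4, 463]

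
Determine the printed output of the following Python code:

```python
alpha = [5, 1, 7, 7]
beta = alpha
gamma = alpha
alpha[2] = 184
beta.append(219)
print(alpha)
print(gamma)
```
[5, 1, 184, 7, 219]
[5, 1, 184, 7, 219]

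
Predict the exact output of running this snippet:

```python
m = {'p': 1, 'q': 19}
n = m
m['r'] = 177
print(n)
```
{'p': 1, 'q': 19, 'r': 177}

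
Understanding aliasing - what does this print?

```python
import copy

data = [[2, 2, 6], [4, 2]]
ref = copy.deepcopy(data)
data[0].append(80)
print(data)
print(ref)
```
[[2, 2, 6, 80], [4, 2]]
[[2, 2, 6], [4, 2]]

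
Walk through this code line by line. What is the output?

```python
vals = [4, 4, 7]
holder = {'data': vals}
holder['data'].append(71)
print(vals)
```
[4, 4, 7, 71]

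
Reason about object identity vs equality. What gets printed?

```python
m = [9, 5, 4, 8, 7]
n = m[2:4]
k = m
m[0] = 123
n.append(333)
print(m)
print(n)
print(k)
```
[123, 5, 4, 8, 7]
[4, 8, 333]
[123, 5, 4, 8, 7]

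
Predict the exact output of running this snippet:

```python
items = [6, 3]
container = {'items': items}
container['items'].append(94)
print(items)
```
[6, 3, 94]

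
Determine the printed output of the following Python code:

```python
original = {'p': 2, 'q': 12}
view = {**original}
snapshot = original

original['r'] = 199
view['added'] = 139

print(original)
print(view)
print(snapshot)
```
{'p': 2, 'q': 12, 'r': 199}
{'p': 2, 'q': 12, 'added': 139}
{'p': 2, 'q': 12, 'r': 199}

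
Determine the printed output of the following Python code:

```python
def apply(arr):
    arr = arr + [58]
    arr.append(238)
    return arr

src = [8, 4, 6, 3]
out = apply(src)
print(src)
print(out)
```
[8, 4, 6, 3]
[8, 4, 6, 3, 58, 238]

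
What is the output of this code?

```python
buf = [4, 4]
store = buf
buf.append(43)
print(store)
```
[4, 4, 43]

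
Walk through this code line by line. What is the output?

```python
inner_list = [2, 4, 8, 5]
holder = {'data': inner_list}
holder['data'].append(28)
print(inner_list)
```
[2, 4, 8, 5, 28]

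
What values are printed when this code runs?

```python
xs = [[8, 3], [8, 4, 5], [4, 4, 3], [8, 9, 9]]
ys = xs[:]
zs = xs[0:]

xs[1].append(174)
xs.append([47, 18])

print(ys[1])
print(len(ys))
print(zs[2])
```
[8, 4, 5, 174]
4
[4, 4, 3]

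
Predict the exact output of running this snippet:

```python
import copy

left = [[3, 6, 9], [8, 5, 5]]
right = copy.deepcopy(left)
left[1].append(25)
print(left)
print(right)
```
[[3, 6, 9], [8, 5, 5, 25]]
[[3, 6, 9], [8, 5, 5]]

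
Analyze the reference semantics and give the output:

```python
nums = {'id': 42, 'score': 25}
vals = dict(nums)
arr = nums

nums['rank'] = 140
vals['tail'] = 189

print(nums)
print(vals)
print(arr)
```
{'id': 42, 'score': 25, 'rank': 140}
{'id': 42, 'score': 25, 'tail': 189}
{'id': 42, 'score': 25, 'rank': 140}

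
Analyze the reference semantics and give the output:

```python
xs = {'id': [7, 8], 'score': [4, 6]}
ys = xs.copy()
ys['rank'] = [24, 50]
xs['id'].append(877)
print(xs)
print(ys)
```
{'id': [7, 8, 877], 'score': [4, 6]}
{'id': [7, 8, 877], 'score': [4, 6], 'rank': [24, 50]}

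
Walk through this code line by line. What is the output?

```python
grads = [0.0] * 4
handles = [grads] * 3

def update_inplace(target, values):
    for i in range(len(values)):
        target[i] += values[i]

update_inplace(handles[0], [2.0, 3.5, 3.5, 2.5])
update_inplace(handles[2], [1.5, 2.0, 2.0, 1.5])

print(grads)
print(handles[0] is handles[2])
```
[3.5, 5.5, 5.5, 4.0]
True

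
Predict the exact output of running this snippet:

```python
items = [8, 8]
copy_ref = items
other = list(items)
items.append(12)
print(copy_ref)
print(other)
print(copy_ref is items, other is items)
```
[8, 8, 12]
[8, 8]
True False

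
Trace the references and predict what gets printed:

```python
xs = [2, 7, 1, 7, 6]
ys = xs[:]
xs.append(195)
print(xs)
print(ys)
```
[2, 7, 1, 7, 6, 195]
[2, 7, 1, 7, 6]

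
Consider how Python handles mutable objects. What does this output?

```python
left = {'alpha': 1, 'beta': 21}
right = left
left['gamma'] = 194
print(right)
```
{'alpha': 1, 'beta': 21, 'gamma': 194}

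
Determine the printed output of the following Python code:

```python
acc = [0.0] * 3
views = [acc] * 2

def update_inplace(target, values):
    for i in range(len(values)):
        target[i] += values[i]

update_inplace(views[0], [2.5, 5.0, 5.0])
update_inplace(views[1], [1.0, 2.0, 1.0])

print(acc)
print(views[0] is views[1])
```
[3.5, 7.0, 6.0]
True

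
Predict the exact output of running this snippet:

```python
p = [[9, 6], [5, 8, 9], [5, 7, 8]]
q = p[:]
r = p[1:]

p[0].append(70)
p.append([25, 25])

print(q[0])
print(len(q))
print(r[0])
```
[9, 6, 70]
3
[5, 8, 9]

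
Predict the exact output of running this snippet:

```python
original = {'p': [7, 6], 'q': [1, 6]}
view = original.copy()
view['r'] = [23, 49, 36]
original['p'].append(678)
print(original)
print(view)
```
{'p': [7, 6, 678], 'q': [1, 6]}
{'p': [7, 6, 678], 'q': [1, 6], 'r': [23, 49, 36]}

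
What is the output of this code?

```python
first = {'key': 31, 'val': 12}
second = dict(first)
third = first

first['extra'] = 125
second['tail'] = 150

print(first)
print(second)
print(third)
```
{'key': 31, 'val': 12, 'extra': 125}
{'key': 31, 'val': 12, 'tail': 150}
{'key': 31, 'val': 12, 'extra': 125}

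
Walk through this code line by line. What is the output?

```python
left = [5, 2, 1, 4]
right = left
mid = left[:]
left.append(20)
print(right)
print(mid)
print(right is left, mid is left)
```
[5, 2, 1, 4, 20]
[5, 2, 1, 4]
True False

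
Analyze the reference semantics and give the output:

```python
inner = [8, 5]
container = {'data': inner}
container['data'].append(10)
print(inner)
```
[8, 5, 10]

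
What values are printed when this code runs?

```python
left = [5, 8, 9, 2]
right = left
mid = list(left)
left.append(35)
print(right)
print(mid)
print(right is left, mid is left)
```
[5, 8, 9, 2, 35]
[5, 8, 9, 2]
True False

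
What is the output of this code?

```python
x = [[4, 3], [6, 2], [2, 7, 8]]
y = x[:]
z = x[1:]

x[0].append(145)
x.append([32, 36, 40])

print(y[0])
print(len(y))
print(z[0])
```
[4, 3, 145]
3
[6, 2]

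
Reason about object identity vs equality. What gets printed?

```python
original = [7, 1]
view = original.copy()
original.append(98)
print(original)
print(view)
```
[7, 1, 98]
[7, 1]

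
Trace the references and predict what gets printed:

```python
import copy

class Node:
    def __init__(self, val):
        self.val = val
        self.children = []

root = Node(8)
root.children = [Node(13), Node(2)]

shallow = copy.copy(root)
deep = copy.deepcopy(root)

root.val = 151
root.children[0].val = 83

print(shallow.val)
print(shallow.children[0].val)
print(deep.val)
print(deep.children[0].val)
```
8
83
8
13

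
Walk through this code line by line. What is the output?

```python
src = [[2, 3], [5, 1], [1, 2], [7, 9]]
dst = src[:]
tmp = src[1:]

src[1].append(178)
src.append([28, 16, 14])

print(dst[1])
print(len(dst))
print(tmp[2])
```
[5, 1, 178]
4
[7, 9]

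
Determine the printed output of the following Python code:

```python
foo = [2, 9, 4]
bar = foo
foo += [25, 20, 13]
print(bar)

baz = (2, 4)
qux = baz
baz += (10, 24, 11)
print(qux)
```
[2, 9, 4, 25, 20, 13]
(2, 4)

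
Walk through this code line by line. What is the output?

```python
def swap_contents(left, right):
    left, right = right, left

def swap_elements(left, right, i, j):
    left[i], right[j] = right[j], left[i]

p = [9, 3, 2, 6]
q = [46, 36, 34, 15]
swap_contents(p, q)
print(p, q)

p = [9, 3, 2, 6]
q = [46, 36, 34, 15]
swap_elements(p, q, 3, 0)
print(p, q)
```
[9, 3, 2, 6] [46, 36, 34, 15]
[9, 3, 2, 46] [6, 36, 34, 15]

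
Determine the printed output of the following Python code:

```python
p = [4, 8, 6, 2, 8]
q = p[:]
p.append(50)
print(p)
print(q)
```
[4, 8, 6, 2, 8, 50]
[4, 8, 6, 2, 8]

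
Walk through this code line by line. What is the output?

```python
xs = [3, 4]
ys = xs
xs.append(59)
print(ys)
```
[3, 4, 59]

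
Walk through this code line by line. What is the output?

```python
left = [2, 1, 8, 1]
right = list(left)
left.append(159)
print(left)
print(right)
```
[2, 1, 8, 1, 159]
[2, 1, 8, 1]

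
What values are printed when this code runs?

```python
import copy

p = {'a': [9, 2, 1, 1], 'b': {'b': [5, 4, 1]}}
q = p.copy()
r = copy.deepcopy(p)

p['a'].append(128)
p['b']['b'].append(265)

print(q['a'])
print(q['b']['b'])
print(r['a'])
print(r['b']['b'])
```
[9, 2, 1, 1, 128]
[5, 4, 1, 265]
[9, 2, 1, 1]
[5, 4, 1]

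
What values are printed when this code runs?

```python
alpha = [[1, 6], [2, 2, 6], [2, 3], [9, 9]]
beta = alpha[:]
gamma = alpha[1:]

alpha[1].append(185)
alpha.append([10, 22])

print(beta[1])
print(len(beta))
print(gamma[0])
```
[2, 2, 6, 185]
4
[2, 2, 6, 185]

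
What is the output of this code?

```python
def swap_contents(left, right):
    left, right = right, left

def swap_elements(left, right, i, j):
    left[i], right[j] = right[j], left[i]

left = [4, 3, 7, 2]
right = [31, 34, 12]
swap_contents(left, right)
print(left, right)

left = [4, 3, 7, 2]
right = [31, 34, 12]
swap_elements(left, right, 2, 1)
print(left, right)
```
[4, 3, 7, 2] [31, 34, 12]
[4, 3, 34, 2] [31, 7, 12]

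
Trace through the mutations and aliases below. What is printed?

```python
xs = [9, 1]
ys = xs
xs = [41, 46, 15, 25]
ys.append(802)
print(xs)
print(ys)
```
[41, 46, 15, 25]
[9, 1, 802]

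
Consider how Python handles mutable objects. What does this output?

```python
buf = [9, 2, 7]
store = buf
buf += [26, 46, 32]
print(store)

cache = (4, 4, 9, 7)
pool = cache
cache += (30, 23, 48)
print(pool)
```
[9, 2, 7, 26, 46, 32]
(4, 4, 9, 7)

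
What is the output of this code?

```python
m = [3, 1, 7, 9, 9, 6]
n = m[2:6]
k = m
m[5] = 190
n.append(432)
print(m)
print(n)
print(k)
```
[3, 1, 7, 9, 9, 190]
[7, 9, 9, 6, 432]
[3, 1, 7, 9, 9, 190]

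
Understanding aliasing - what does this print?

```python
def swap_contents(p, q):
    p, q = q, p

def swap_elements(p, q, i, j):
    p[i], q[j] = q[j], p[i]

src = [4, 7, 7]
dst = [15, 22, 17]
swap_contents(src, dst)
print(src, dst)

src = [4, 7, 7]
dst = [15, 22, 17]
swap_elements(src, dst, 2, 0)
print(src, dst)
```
[4, 7, 7] [15, 22, 17]
[4, 7, 15] [7, 22, 17]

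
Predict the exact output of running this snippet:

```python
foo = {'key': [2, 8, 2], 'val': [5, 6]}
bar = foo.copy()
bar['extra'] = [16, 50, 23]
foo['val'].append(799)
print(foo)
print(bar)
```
{'key': [2, 8, 2], 'val': [5, 6, 799]}
{'key': [2, 8, 2], 'val': [5, 6, 799], 'extra': [16, 50, 23]}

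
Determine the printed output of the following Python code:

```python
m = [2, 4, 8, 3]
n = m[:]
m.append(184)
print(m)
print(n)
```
[2, 4, 8, 3, 184]
[2, 4, 8, 3]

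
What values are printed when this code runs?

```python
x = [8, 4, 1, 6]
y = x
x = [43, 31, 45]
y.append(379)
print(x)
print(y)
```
[43, 31, 45]
[8, 4, 1, 6, 379]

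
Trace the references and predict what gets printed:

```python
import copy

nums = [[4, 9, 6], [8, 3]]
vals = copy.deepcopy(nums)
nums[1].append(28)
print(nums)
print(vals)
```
[[4, 9, 6], [8, 3, 28]]
[[4, 9, 6], [8, 3]]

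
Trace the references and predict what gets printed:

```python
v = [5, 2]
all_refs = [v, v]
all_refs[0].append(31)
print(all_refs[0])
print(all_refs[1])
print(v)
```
[5, 2, 31]
[5, 2, 31]
[5, 2, 31]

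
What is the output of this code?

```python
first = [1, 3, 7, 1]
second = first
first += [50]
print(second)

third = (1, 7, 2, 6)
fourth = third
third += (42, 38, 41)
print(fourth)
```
[1, 3, 7, 1, 50]
(1, 7, 2, 6)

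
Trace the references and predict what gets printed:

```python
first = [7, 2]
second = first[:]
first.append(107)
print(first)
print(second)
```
[7, 2, 107]
[7, 2]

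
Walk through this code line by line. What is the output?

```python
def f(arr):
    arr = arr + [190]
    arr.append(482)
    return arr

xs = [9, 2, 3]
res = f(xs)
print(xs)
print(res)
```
[9, 2, 3]
[9, 2, 3, 190, 482]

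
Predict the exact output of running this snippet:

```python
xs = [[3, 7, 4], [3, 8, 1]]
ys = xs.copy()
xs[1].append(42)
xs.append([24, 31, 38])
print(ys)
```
[[3, 7, 4], [3, 8, 1, 42]]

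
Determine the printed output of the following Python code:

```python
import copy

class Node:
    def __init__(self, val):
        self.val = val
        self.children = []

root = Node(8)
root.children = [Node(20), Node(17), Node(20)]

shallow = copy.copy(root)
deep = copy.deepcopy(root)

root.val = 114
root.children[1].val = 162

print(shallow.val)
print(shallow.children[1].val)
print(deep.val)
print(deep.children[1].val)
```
8
162
8
17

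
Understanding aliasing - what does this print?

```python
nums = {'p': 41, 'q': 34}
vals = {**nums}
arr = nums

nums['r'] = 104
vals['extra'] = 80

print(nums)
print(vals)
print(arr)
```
{'p': 41, 'q': 34, 'r': 104}
{'p': 41, 'q': 34, 'extra': 80}
{'p': 41, 'q': 34, 'r': 104}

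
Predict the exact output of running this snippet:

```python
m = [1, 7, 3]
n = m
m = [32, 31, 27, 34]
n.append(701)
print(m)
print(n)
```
[32, 31, 27, 34]
[1, 7, 3, 701]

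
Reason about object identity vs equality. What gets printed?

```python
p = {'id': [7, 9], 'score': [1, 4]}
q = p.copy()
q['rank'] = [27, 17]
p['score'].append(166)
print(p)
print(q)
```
{'id': [7, 9], 'score': [1, 4, 166]}
{'id': [7, 9], 'score': [1, 4, 166], 'rank': [27, 17]}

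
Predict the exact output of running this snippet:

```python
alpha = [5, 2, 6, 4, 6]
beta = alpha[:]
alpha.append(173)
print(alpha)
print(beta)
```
[5, 2, 6, 4, 6, 173]
[5, 2, 6, 4, 6]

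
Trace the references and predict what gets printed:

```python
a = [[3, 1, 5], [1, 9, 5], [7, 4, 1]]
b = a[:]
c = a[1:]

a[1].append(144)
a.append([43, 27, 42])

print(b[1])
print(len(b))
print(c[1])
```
[1, 9, 5, 144]
3
[7, 4, 1]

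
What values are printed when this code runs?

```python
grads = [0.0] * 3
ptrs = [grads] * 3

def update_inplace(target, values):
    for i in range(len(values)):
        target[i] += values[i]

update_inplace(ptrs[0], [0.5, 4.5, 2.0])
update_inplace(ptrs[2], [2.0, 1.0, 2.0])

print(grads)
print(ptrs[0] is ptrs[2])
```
[2.5, 5.5, 4.0]
True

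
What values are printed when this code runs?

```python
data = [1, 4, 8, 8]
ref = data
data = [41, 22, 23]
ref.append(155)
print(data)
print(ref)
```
[41, 22, 23]
[1, 4, 8, 8, 155]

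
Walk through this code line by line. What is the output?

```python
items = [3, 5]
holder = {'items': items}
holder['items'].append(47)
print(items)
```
[3, 5, 47]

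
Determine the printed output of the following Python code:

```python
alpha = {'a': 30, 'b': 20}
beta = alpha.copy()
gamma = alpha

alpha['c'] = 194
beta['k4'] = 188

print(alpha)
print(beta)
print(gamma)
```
{'a': 30, 'b': 20, 'c': 194}
{'a': 30, 'b': 20, 'k4': 188}
{'a': 30, 'b': 20, 'c': 194}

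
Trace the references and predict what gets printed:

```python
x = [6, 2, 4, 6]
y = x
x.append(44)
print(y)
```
[6, 2, 4, 6, 44]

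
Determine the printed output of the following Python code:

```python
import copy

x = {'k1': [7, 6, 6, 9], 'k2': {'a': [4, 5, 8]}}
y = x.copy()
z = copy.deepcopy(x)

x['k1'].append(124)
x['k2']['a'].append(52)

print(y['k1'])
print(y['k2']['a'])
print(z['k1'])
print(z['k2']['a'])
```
[7, 6, 6, 9, 124]
[4, 5, 8, 52]
[7, 6, 6, 9]
[4, 5, 8]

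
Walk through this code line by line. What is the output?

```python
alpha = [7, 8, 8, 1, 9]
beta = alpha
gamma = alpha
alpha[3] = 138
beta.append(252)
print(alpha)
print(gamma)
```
[7, 8, 8, 138, 9, 252]
[7, 8, 8, 138, 9, 252]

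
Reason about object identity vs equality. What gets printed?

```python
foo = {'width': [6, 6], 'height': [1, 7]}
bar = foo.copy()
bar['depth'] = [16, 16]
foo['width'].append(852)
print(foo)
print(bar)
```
{'width': [6, 6, 852], 'height': [1, 7]}
{'width': [6, 6, 852], 'height': [1, 7], 'depth': [16, 16]}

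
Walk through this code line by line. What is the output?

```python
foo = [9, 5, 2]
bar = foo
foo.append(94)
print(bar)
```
[9, 5, 2, 94]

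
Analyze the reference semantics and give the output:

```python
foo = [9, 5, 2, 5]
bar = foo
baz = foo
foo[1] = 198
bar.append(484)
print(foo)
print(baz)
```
[9, 198, 2, 5, 484]
[9, 198, 2, 5, 484]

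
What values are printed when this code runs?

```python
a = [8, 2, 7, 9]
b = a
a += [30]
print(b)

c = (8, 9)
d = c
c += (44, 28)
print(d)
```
[8, 2, 7, 9, 30]
(8, 9)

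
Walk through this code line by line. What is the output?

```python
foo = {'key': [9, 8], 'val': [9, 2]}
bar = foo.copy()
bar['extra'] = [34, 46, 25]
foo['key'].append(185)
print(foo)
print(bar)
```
{'key': [9, 8, 185], 'val': [9, 2]}
{'key': [9, 8, 185], 'val': [9, 2], 'extra': [34, 46, 25]}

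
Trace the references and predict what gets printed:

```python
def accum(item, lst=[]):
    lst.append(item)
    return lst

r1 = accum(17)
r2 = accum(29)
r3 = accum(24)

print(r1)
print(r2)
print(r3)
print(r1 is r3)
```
[17, 29, 24]
[17, 29, 24]
[17, 29, 24]
True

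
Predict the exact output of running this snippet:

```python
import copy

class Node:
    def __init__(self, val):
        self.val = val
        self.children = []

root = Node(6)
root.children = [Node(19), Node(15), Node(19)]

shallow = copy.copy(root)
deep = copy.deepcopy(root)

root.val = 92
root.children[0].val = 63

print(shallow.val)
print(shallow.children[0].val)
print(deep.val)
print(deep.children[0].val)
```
6
63
6
19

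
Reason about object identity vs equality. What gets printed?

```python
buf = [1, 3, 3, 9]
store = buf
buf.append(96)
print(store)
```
[1, 3, 3, 9, 96]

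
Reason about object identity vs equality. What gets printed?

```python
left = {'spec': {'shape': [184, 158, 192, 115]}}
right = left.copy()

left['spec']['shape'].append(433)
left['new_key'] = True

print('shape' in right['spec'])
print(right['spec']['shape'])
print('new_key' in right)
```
True
[184, 158, 192, 115, 433]
False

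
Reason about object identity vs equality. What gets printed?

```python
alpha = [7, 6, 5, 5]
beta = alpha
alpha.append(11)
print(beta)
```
[7, 6, 5, 5, 11]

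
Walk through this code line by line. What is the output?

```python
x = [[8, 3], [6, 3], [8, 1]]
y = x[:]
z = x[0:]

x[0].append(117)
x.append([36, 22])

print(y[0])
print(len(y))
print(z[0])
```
[8, 3, 117]
3
[8, 3, 117]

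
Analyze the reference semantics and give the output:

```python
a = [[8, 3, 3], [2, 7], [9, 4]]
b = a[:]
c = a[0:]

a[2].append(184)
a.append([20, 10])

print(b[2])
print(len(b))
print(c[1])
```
[9, 4, 184]
3
[2, 7]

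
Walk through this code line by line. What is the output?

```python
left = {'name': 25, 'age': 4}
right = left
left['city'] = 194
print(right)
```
{'name': 25, 'age': 4, 'city': 194}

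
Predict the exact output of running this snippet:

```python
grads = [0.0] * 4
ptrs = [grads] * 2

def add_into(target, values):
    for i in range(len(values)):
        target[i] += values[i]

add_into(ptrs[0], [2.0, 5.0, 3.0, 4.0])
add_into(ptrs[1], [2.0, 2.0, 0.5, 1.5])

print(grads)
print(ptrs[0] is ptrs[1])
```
[4.0, 7.0, 3.5, 5.5]
True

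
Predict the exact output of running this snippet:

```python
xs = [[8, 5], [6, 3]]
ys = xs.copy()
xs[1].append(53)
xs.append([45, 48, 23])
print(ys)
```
[[8, 5], [6, 3, 53]]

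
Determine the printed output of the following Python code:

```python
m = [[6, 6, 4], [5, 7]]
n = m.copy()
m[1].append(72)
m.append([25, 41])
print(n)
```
[[6, 6, 4], [5, 7, 72]]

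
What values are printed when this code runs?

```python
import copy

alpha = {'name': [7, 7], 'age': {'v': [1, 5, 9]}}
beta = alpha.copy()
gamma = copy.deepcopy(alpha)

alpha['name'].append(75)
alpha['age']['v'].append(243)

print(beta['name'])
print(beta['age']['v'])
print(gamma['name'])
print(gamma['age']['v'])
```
[7, 7, 75]
[1, 5, 9, 243]
[7, 7]
[1, 5, 9]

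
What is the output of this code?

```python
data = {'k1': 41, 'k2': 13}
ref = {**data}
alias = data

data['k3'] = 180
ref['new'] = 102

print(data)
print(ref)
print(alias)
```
{'k1': 41, 'k2': 13, 'k3': 180}
{'k1': 41, 'k2': 13, 'new': 102}
{'k1': 41, 'k2': 13, 'k3': 180}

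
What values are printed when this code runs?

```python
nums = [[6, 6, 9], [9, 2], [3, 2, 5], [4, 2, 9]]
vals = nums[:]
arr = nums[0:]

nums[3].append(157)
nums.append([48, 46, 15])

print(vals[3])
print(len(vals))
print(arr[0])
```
[4, 2, 9, 157]
4
[6, 6, 9]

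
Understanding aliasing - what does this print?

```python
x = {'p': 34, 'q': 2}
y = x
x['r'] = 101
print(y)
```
{'p': 34, 'q': 2, 'r': 101}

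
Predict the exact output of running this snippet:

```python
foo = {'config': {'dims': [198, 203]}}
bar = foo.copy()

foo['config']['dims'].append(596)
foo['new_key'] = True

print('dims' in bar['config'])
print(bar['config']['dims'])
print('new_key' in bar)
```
True
[198, 203, 596]
False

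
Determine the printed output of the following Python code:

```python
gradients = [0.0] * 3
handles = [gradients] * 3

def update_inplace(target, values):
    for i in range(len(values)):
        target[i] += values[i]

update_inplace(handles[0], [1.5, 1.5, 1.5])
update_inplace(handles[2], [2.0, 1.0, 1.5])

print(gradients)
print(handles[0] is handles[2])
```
[3.5, 2.5, 3.0]
True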